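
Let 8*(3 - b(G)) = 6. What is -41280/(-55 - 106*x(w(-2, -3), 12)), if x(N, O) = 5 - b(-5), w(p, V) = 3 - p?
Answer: 27520/231 ≈ 119.13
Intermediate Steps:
b(G) = 9/4 (b(G) = 3 - 1/8*6 = 3 - 3/4 = 9/4)
x(N, O) = 11/4 (x(N, O) = 5 - 1*9/4 = 5 - 9/4 = 11/4)
-41280/(-55 - 106*x(w(-2, -3), 12)) = -41280/(-55 - 106*11/4) = -41280/(-55 - 583/2) = -41280/(-693/2) = -41280*(-2/693) = 27520/231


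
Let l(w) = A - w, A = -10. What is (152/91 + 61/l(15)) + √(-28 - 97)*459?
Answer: -1751/2275 + 2295*I*√5 ≈ -0.76967 + 5131.8*I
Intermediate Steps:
l(w) = -10 - w
(152/91 + 61/l(15)) + √(-28 - 97)*459 = (152/91 + 61/(-10 - 1*15)) + √(-28 - 97)*459 = (152*(1/91) + 61/(-10 - 15)) + √(-125)*459 = (152/91 + 61/(-25)) + (5*I*√5)*459 = (152/91 + 61*(-1/25)) + 2295*I*√5 = (152/91 - 61/25) + 2295*I*√5 = -1751/2275 + 2295*I*√5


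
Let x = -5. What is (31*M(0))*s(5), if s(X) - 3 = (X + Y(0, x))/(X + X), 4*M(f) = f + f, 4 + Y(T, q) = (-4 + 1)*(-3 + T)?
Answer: 0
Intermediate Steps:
Y(T, q) = 5 - 3*T (Y(T, q) = -4 + (-4 + 1)*(-3 + T) = -4 - 3*(-3 + T) = -4 + (9 - 3*T) = 5 - 3*T)
M(f) = f/2 (M(f) = (f + f)/4 = (2*f)/4 = f/2)
s(X) = 3 + (5 + X)/(2*X) (s(X) = 3 + (X + (5 - 3*0))/(X + X) = 3 + (X + (5 + 0))/((2*X)) = 3 + (X + 5)*(1/(2*X)) = 3 + (5 + X)*(1/(2*X)) = 3 + (5 + X)/(2*X))
(31*M(0))*s(5) = (31*((1/2)*0))*((1/2)*(5 + 7*5)/5) = (31*0)*((1/2)*(1/5)*(5 + 35)) = 0*((1/2)*(1/5)*40) = 0*4 = 0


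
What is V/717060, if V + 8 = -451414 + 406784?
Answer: -22319/358530 ≈ -0.062251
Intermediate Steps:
V = -44638 (V = -8 + (-451414 + 406784) = -8 - 44630 = -44638)
V/717060 = -44638/717060 = -44638*1/717060 = -22319/358530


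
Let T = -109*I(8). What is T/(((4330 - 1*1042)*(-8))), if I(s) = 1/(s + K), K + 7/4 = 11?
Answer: 109/453744 ≈ 0.00024022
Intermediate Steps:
K = 37/4 (K = -7/4 + 11 = 37/4 ≈ 9.2500)
I(s) = 1/(37/4 + s) (I(s) = 1/(s + 37/4) = 1/(37/4 + s))
T = -436/69 (T = -436/(37 + 4*8) = -436/(37 + 32) = -436/69 ≈ -6.3188)
T/(((4330 - 1*1042)*(-8))) = -436*(-1/(8*(4330 - 1*1042)))/69 = -436*(-1/(8*(4330 - 1042)))/69 = -436/(69*(3288*(-8))) = -436/69/(-26304) = -436/69*(-1/26304) = 109/453744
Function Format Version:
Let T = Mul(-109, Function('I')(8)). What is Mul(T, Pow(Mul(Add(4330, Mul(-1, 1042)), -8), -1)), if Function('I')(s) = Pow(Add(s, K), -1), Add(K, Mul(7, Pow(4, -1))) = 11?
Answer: Rational(109, 453744) ≈ 0.00024022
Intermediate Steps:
K = Rational(37, 4) (K = Add(Rational(-7, 4), 11) = Rational(37, 4) ≈ 9.2500)
Function('I')(s) = Pow(Add(Rational(37, 4), s), -1) (Function('I')(s) = Pow(Add(s, Rational(37, 4)), -1) = Pow(Add(Rational(37, 4), s), -1))
T = Rational(-436, 69) (T = Mul(-109, Mul(4, Pow(Add(37, Mul(4, 8)), -1))) = Mul(-109, Mul(4, Pow(Add(37, 32), -1))) = Mul(-109, Mul(4, Pow(69, -1))) = Mul(-109, Mul(4, Rational(1, 69))) = Mul(-109, Rational(4, 69)) = Rational(-436, 69) ≈ -6.3188)
Mul(T, Pow(Mul(Add(4330, Mul(-1, 1042)), -8), -1)) = Mul(Rational(-436, 69), Pow(Mul(Add(4330, Mul(-1, 1042)), -8), -1)) = Mul(Rational(-436, 69), Pow(Mul(Add(4330, -1042), -8), -1)) = Mul(Rational(-436, 69), Pow(Mul(3288, -8), -1)) = Mul(Rational(-436, 69), Pow(-26304, -1)) = Mul(Rational(-436, 69), Rational(-1, 26304)) = Rational(109, 453744)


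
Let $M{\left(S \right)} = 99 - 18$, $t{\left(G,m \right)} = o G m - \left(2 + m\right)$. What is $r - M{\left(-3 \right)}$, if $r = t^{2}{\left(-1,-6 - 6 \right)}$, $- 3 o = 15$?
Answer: $2419$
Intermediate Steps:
$o = -5$ ($o = \left(- \frac{1}{3}\right) 15 = -5$)
$t{\left(G,m \right)} = -2 - m - 5 G m$ ($t{\left(G,m \right)} = - 5 G m - \left(2 + m\right) = -2 - m - 5 G m$)
$M{\left(S \right)} = 81$ ($M{\left(S \right)} = 99 - 18 = 81$)
$r = 2500$ ($r = \left(-2 - \left(-6 - 6\right) - - 5 \left(-6 - 6\right)\right)^{2} = \left(-2 - -12 - \left(-5\right) \left(-12\right)\right)^{2} = \left(-2 + 12 - 60\right)^{2} = \left(-50\right)^{2} = 2500$)
$r - M{\left(-3 \right)} = 2500 - 81 = 2419$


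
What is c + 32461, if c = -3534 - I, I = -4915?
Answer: 33842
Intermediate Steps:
c = 1381 (c = -3534 - 1*(-4915) = -3534 + 4915 = 1381)
c + 32461 = 1381 + 32461 = 33842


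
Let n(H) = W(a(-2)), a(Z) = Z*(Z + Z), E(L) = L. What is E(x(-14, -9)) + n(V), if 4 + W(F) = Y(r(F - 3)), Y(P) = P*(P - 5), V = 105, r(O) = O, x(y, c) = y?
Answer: -18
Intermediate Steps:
Y(P) = P*(-5 + P)
a(Z) = 2*Z**2 (a(Z) = Z*(2*Z) = 2*Z**2)
W(F) = -4 + (-8 + F)*(-3 + F) (W(F) = -4 + (F - 3)*(-5 + (F - 3)) = -4 + (-3 + F)*(-5 + (-3 + F)) = -4 + (-3 + F)*(-8 + F) = -4 + (-8 + F)*(-3 + F))
n(H) = -4 (n(H) = -4 + (-8 + 2*(-2)**2)*(-3 + 2*(-2)**2) = -4 + (-8 + 2*4)*(-3 + 2*4) = -4 + (-8 + 8)*(-3 + 8) = -4 + 0*5 = -4 + 0 = -4)
E(x(-14, -9)) + n(V) = -14 - 4 = -18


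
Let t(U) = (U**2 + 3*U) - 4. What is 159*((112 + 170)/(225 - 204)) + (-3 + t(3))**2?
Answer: 15793/7 ≈ 2256.1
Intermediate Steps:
t(U) = -4 + U**2 + 3*U
159*((112 + 170)/(225 - 204)) + (-3 + t(3))**2 = 159*((112 + 170)/(225 - 204)) + (-3 + (-4 + 3**2 + 3*3))**2 = 159*(282/21) + (-3 + (-4 + 9 + 9))**2 = 159*(282*(1/21)) + (-3 + 14)**2 = 159*(94/7) + 11**2 = 14946/7 + 121 = 15793/7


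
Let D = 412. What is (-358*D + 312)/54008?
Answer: -18398/6751 ≈ -2.7252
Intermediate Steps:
(-358*D + 312)/54008 = (-358*412 + 312)/54008 = (-147496 + 312)*(1/54008) = -147184*1/54008 = -18398/6751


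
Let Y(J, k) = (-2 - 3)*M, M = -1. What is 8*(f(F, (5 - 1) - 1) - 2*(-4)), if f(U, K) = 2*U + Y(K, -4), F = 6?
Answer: 200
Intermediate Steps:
Y(J, k) = 5 (Y(J, k) = (-2 - 3)*(-1) = -5*(-1) = 5)
f(U, K) = 5 + 2*U (f(U, K) = 2*U + 5 = 5 + 2*U)
8*(f(F, (5 - 1) - 1) - 2*(-4)) = 8*((5 + 2*6) - 2*(-4)) = 8*((5 + 12) + 8) = 8*(17 + 8) = 8*25 = 200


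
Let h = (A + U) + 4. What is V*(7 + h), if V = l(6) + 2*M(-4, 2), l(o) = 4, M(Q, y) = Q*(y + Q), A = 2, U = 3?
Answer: 320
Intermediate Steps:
h = 9 (h = (2 + 3) + 4 = 5 + 4 = 9)
M(Q, y) = Q*(Q + y)
V = 20 (V = 4 + 2*(-4*(-4 + 2)) = 4 + 2*(-4*(-2)) = 4 + 2*8 = 4 + 16 = 20)
V*(7 + h) = 20*(7 + 9) = 20*16 = 320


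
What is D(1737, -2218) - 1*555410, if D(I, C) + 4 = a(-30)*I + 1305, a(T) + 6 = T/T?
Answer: -562794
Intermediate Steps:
a(T) = -5 (a(T) = -6 + T/T = -6 + 1 = -5)
D(I, C) = 1301 - 5*I (D(I, C) = -4 + (-5*I + 1305) = -4 + (1305 - 5*I) = 1301 - 5*I)
D(1737, -2218) - 1*555410 = (1301 - 5*1737) - 1*555410 = (1301 - 8685) - 555410 = -7384 - 555410 = -562794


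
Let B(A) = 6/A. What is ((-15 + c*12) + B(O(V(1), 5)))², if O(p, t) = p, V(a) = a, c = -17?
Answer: 45369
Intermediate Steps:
((-15 + c*12) + B(O(V(1), 5)))² = ((-15 - 17*12) + 6/1)² = ((-15 - 204) + 6*1)² = (-219 + 6)² = (-213)² = 45369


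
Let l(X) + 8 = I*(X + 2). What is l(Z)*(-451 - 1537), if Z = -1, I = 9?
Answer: -1988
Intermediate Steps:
l(X) = 10 + 9*X (l(X) = -8 + 9*(X + 2) = -8 + 9*(2 + X) = -8 + (18 + 9*X) = 10 + 9*X)
l(Z)*(-451 - 1537) = (10 + 9*(-1))*(-451 - 1537) = (10 - 9)*(-1988) = 1*(-1988) = -1988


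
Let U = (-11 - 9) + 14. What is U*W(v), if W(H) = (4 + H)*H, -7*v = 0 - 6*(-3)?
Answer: 1080/49 ≈ 22.041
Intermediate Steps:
v = -18/7 (v = -(0 - 6*(-3))/7 = -(0 - 1*(-18))/7 = -(0 + 18)/7 = -1/7*18 = -18/7 ≈ -2.5714)
U = -6 (U = -20 + 14 = -6)
W(H) = H*(4 + H)
U*W(v) = -(-108)*(4 - 18/7)/7 = -(-108)*10/(7*7) = -6*(-180/49) = 1080/49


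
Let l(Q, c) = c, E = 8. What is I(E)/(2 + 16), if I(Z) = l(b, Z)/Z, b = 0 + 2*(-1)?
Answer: 1/18 ≈ 0.055556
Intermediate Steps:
b = -2 (b = 0 - 2 = -2)
I(Z) = 1 (I(Z) = Z/Z = 1)
I(E)/(2 + 16) = 1/(2 + 16) = 1/18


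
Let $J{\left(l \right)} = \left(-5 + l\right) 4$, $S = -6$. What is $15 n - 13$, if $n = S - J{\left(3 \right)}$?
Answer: $17$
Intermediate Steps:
$J{\left(l \right)} = -20 + 4 l$
$n = 2$ ($n = -6 - \left(-20 + 4 \cdot 3\right) = -6 - \left(-20 + 12\right) = -6 - -8 = -6 + 8 = 2$)
$15 n - 13 = 15 \cdot 2 - 13 = 30 - 13 = 17$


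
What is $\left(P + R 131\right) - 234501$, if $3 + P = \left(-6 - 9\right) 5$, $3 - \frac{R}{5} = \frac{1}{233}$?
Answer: $- \frac{54199717}{233} \approx -2.3262 \cdot 10^{5}$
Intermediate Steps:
$R = \frac{3490}{233}$ ($R = 15 - \frac{5}{233} = \frac{3490}{233} \approx 14.979$)
$P = -78$ ($P = -3 + \left(-6 - 9\right) 5 = -3 - 75 = -78$)
$\left(P + R 131\right) - 234501 = \left(-78 + \frac{3490}{233} \cdot 131\right) - 234501 = \left(-78 + \frac{457190}{233}\right) - 234501 = \frac{439016}{233} - 234501 = - \frac{54199717}{233}$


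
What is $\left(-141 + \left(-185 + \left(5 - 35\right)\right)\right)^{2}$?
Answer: $126736$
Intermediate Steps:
$\left(-141 + \left(-185 + \left(5 - 35\right)\right)\right)^{2} = \left(-141 - 215\right)^{2} = \left(-356\right)^{2} = 126736$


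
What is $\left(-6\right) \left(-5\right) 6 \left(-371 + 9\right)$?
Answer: $-65160$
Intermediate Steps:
$\left(-6\right) \left(-5\right) 6 \left(-371 + 9\right) = 30 \cdot 6 \left(-362\right) = 180 \left(-362\right) = -65160$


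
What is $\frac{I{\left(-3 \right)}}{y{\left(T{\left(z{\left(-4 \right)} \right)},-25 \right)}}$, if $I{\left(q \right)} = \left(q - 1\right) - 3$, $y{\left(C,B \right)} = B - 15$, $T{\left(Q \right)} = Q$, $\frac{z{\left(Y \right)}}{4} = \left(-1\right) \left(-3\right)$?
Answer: $\frac{7}{40} \approx 0.175$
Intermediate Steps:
$z{\left(Y \right)} = 12$ ($z{\left(Y \right)} = 4 \left(\left(-1\right) \left(-3\right)\right) = 4 \cdot 3 = 12$)
$y{\left(C,B \right)} = -15 + B$ ($y{\left(C,B \right)} = B - 15 = -15 + B$)
$I{\left(q \right)} = -4 + q$ ($I{\left(q \right)} = \left(-1 + q\right) - 3 = -4 + q$)
$\frac{I{\left(-3 \right)}}{y{\left(T{\left(z{\left(-4 \right)} \right)},-25 \right)}} = \frac{-4 - 3}{-15 - 25} = - \frac{7}{-40} = \left(-7\right) \left(- \frac{1}{40}\right) = \frac{7}{40}$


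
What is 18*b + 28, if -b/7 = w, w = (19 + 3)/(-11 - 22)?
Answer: 112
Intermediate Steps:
w = -⅔ (w = 22/(-33) = 22*(-1/33) = -⅔ ≈ -0.66667)
b = 14/3 (b = -7*(-⅔) = 14/3 ≈ 4.6667)
18*b + 28 = 18*(14/3) + 28 = 84 + 28 = 112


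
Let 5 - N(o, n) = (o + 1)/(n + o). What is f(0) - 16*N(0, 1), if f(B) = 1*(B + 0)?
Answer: -64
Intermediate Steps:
N(o, n) = 5 - (1 + o)/(n + o) (N(o, n) = 5 - (o + 1)/(n + o) = 5 - (1 + o)/(n + o))
f(B) = B (f(B) = 1*B = B)
f(0) - 16*N(0, 1) = 0 - 16*(-1 + 4*0 + 5*1)/(1 + 0) = 0 - 16*(-1 + 0 + 5)/1 = 0 - 16*4 = 0 - 64 = -64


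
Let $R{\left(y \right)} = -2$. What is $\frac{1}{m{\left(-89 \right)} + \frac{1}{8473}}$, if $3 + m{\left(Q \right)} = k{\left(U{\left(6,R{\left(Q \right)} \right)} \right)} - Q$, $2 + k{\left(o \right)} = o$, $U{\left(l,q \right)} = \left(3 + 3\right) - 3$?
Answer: $\frac{8473}{737152} \approx 0.011494$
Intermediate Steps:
$U{\left(l,q \right)} = 3$ ($U{\left(l,q \right)} = 6 - 3 = 3$)
$k{\left(o \right)} = -2 + o$
$m{\left(Q \right)} = -2 - Q$ ($m{\left(Q \right)} = -3 - \left(-1 + Q\right) = -2 - Q$)
$\frac{1}{m{\left(-89 \right)} + \frac{1}{8473}} = \frac{1}{\left(-2 - -89\right) + \frac{1}{8473}} = \frac{1}{\left(-2 + 89\right) + \frac{1}{8473}} = \frac{1}{87 + \frac{1}{8473}} = \frac{1}{\frac{737152}{8473}} = \frac{8473}{737152}$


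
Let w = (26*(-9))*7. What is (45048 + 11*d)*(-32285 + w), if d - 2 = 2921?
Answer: -2618889523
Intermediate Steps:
d = 2923 (d = 2 + 2921 = 2923)
w = -1638 (w = -234*7 = -1638)
(45048 + 11*d)*(-32285 + w) = (45048 + 11*2923)*(-32285 - 1638) = (45048 + 32153)*(-33923) = 77201*(-33923) = -2618889523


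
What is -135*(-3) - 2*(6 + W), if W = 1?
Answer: 391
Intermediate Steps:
-135*(-3) - 2*(6 + W) = -135*(-3) - 2*(6 + 1) = 405 - 2*7 = 405 - 14 = 391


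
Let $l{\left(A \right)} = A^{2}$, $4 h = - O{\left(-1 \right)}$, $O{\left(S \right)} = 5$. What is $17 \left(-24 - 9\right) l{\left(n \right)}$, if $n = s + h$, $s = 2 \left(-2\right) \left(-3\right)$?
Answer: $- \frac{1037289}{16} \approx -64831.0$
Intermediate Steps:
$s = 12$ ($s = \left(-4\right) \left(-3\right) = 12$)
$h = - \frac{5}{4}$ ($h = \frac{\left(-1\right) 5}{4} = \frac{1}{4} \left(-5\right) = - \frac{5}{4} \approx -1.25$)
$n = \frac{43}{4}$ ($n = 12 - \frac{5}{4} = \frac{43}{4} \approx 10.75$)
$17 \left(-24 - 9\right) l{\left(n \right)} = 17 \left(-24 - 9\right) \left(\frac{43}{4}\right)^{2} = 17 \left(-33\right) \frac{1849}{16} = \left(-561\right) \frac{1849}{16} = - \frac{1037289}{16}$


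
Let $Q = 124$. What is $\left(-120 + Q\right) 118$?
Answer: $472$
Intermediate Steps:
$\left(-120 + Q\right) 118 = \left(-120 + 124\right) 118 = 4 \cdot 118 = 472$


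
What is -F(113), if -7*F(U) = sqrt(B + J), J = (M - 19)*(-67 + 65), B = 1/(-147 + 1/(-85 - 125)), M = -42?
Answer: 2*sqrt(29065447823)/216097 ≈ 1.5779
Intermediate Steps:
B = -210/30871 (B = 1/(-147 + 1/(-210)) = 1/(-147 - 1/210) = 1/(-30871/210) = -210/30871 ≈ -0.0068025)
J = 122 (J = (-42 - 19)*(-67 + 65) = -61*(-2) = 122)
F(U) = -2*sqrt(29065447823)/216097 (F(U) = -sqrt(-210/30871 + 122)/7 = -2*sqrt(29065447823)/216097)
-F(113) = -(-2)*sqrt(29065447823)/216097 = 2*sqrt(29065447823)/216097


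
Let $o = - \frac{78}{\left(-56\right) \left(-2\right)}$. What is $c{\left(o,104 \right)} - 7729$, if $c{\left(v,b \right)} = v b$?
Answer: $- \frac{54610}{7} \approx -7801.4$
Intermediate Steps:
$o = - \frac{39}{56}$ ($o = - \frac{78}{112} = \left(-78\right) \frac{1}{112} = - \frac{39}{56} \approx -0.69643$)
$c{\left(v,b \right)} = b v$
$c{\left(o,104 \right)} - 7729 = 104 \left(- \frac{39}{56}\right) - 7729 = - \frac{507}{7} - 7729 = - \frac{54610}{7}$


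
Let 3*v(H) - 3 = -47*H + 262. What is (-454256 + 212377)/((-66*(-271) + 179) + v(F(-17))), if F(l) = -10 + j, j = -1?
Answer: -725637/54977 ≈ -13.199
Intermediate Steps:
F(l) = -11 (F(l) = -10 - 1 = -11)
v(H) = 265/3 - 47*H/3 (v(H) = 1 + (-47*H + 262)/3 = 1 + (262 - 47*H)/3 = 1 + (262/3 - 47*H/3) = 265/3 - 47*H/3)
(-454256 + 212377)/((-66*(-271) + 179) + v(F(-17))) = (-454256 + 212377)/((-66*(-271) + 179) + (265/3 - 47/3*(-11))) = -241879/((17886 + 179) + (265/3 + 517/3)) = -241879/(18065 + 782/3) = -241879/54977/3 = -241879*3/54977 = -725637/54977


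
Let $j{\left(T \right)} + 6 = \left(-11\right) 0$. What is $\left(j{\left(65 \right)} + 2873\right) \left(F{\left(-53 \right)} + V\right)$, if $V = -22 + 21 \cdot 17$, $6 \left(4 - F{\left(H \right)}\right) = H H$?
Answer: $- \frac{2221925}{6} \approx -3.7032 \cdot 10^{5}$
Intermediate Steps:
$j{\left(T \right)} = -6$ ($j{\left(T \right)} = -6 - 0 = -6 + 0 = -6$)
$F{\left(H \right)} = 4 - \frac{H^{2}}{6}$ ($F{\left(H \right)} = 4 - \frac{H H}{6} = 4 - \frac{H^{2}}{6}$)
$V = 335$ ($V = -22 + 357 = 335$)
$\left(j{\left(65 \right)} + 2873\right) \left(F{\left(-53 \right)} + V\right) = \left(-6 + 2873\right) \left(\left(4 - \frac{\left(-53\right)^{2}}{6}\right) + 335\right) = 2867 \left(\left(4 - \frac{2809}{6}\right) + 335\right) = 2867 \left(- \frac{2785}{6} + 335\right) = 2867 \left(- \frac{775}{6}\right) = - \frac{2221925}{6}$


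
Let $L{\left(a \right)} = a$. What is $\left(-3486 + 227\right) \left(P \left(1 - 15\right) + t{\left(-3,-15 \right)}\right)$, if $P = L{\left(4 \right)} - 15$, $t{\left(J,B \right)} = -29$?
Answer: $-407375$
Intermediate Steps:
$P = -11$ ($P = 4 - 15 = -11$)
$\left(-3486 + 227\right) \left(P \left(1 - 15\right) + t{\left(-3,-15 \right)}\right) = \left(-3486 + 227\right) \left(- 11 \left(1 - 15\right) - 29\right) = - 3259 \left(\left(-11\right) \left(-14\right) - 29\right) = - 3259 \left(154 - 29\right) = \left(-3259\right) 125 = -407375$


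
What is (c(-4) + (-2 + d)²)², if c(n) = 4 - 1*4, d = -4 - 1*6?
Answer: 20736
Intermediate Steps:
d = -10 (d = -4 - 6 = -10)
c(n) = 0 (c(n) = 4 - 4 = 0)
(c(-4) + (-2 + d)²)² = (0 + (-2 - 10)²)² = (0 + (-12)²)² = (0 + 144)² = 144² = 20736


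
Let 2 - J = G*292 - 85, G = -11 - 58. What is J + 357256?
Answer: 377491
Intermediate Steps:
G = -69
J = 20235 (J = 2 - (-69*292 - 85) = 2 - (-20148 - 85) = 2 - 1*(-20233) = 2 + 20233 = 20235)
J + 357256 = 20235 + 357256 = 377491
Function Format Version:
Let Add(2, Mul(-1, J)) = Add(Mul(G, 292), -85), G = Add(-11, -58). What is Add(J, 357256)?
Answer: 377491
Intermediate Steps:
G = -69
J = 20235 (J = Add(2, Mul(-1, Add(Mul(-69, 292), -85))) = Add(2, Mul(-1, Add(-20148, -85))) = Add(2, Mul(-1, -20233)) = Add(2, 20233) = 20235)
Add(J, 357256) = Add(20235, 357256) = 377491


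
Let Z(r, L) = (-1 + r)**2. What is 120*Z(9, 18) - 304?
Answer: 7376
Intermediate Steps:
120*Z(9, 18) - 304 = 120*(-1 + 9)**2 - 304 = 120*8**2 - 304 = 120*64 - 304 = 7680 - 304 = 7376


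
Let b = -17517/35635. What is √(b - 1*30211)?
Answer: I*√38364159998770/35635 ≈ 173.81*I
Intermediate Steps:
b = -17517/35635 (b = -17517*1/35635 = -17517/35635 ≈ -0.49157)
√(b - 1*30211) = √(-17517/35635 - 1*30211) = √(-17517/35635 - 30211) = √(-1076586502/35635) = I*√38364159998770/35635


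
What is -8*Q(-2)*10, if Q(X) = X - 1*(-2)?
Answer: 0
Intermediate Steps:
Q(X) = 2 + X (Q(X) = X + 2 = 2 + X)
-8*Q(-2)*10 = -8*(2 - 2)*10 = -8*0*10 = 0*10 = 0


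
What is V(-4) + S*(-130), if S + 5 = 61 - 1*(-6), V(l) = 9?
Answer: -8051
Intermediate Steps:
S = 62 (S = -5 + (61 - 1*(-6)) = -5 + (61 + 6) = -5 + 67 = 62)
V(-4) + S*(-130) = 9 + 62*(-130) = 9 - 8060 = -8051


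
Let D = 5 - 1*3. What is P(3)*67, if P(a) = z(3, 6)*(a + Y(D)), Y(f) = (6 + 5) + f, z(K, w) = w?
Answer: 6432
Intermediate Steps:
D = 2 (D = 5 - 3 = 2)
Y(f) = 11 + f
P(a) = 78 + 6*a (P(a) = 6*(a + (11 + 2)) = 6*(a + 13) = 6*(13 + a) = 78 + 6*a)
P(3)*67 = (78 + 6*3)*67 = (78 + 18)*67 = 96*67 = 6432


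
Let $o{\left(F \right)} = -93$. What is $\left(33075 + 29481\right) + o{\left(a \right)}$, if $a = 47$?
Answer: $62463$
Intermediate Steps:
$\left(33075 + 29481\right) + o{\left(a \right)} = \left(33075 + 29481\right) - 93 = 62556 - 93 = 62463$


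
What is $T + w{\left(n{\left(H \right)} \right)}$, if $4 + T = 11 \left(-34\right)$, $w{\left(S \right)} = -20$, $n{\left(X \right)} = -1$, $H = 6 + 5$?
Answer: $-398$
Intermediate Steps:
$H = 11$
$T = -378$ ($T = -4 + 11 \left(-34\right) = -4 - 374 = -378$)
$T + w{\left(n{\left(H \right)} \right)} = -378 - 20 = -398$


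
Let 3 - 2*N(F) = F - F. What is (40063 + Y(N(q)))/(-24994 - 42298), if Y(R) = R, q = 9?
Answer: -80129/134584 ≈ -0.59538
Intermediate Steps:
N(F) = 3/2 (N(F) = 3/2 - (F - F)/2 = 3/2 - 1/2*0 = 3/2 + 0 = 3/2)
(40063 + Y(N(q)))/(-24994 - 42298) = (40063 + 3/2)/(-24994 - 42298) = (80129/2)/(-67292) = (80129/2)*(-1/67292) = -80129/134584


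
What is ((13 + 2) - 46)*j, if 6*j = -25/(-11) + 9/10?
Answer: -10819/660 ≈ -16.392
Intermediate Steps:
j = 349/660 (j = (-25/(-11) + 9/10)/6 = (-25*(-1/11) + 9*(⅒))/6 = (25/11 + 9/10)/6 = (⅙)*(349/110) = 349/660 ≈ 0.52879)
((13 + 2) - 46)*j = ((13 + 2) - 46)*(349/660) = (15 - 46)*(349/660) = -31*349/660 = -10819/660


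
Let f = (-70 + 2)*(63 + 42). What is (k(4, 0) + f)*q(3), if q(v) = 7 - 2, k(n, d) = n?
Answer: -35680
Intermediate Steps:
f = -7140 (f = -68*105 = -7140)
q(v) = 5
(k(4, 0) + f)*q(3) = (4 - 7140)*5 = -7136*5 = -35680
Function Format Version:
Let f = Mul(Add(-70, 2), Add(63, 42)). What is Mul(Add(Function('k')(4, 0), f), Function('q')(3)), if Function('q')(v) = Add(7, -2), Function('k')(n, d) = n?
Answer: -35680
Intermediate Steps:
f = -7140 (f = Mul(-68, 105) = -7140)
Function('q')(v) = 5
Mul(Add(Function('k')(4, 0), f), Function('q')(3)) = Mul(Add(4, -7140), 5) = Mul(-7136, 5) = -35680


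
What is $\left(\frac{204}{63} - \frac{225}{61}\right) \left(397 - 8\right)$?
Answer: $- \frac{224453}{1281} \approx -175.22$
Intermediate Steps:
$\left(\frac{204}{63} - \frac{225}{61}\right) \left(397 - 8\right) = \left(204 \cdot \frac{1}{63} - \frac{225}{61}\right) 389 = \left(\frac{68}{21} - \frac{225}{61}\right) 389 = \left(- \frac{577}{1281}\right) 389 = - \frac{224453}{1281}$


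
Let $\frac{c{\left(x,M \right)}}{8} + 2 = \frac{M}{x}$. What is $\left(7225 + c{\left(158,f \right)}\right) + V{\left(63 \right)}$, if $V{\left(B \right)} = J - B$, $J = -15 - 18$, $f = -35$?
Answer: $\frac{561787}{79} \approx 7111.2$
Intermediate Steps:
$J = -33$ ($J = -15 - 18 = -33$)
$c{\left(x,M \right)} = -16 + \frac{8 M}{x}$ ($c{\left(x,M \right)} = -16 + 8 \frac{M}{x} = -16 + \frac{8 M}{x}$)
$V{\left(B \right)} = -33 - B$
$\left(7225 + c{\left(158,f \right)}\right) + V{\left(63 \right)} = \left(7225 - \left(16 + \frac{280}{158}\right)\right) - 96 = \left(7225 - \left(16 + 280 \cdot \frac{1}{158}\right)\right) - 96 = \left(7225 - \frac{1404}{79}\right) - 96 = \frac{569371}{79} - 96 = \frac{561787}{79}$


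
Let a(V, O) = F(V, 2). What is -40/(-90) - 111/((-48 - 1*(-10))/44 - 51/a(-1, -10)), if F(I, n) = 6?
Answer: 11401/927 ≈ 12.299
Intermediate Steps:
a(V, O) = 6
-40/(-90) - 111/((-48 - 1*(-10))/44 - 51/a(-1, -10)) = -40/(-90) - 111/((-48 - 1*(-10))/44 - 51/6) = -40*(-1/90) - 111/((-48 + 10)*(1/44) - 51*⅙) = 4/9 - 111/(-38*1/44 - 17/2) = 4/9 - 111/(-19/22 - 17/2) = 4/9 - 111/(-103/11) = 4/9 - 111*(-11/103) = 4/9 + 1221/103 = 11401/927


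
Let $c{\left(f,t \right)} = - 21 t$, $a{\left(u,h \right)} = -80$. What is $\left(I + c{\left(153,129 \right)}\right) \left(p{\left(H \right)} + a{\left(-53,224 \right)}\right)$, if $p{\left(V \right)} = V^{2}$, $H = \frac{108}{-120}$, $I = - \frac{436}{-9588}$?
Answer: $\frac{12855237379}{59925} \approx 2.1452 \cdot 10^{5}$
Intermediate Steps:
$I = \frac{109}{2397}$ ($I = \left(-436\right) \left(- \frac{1}{9588}\right) = \frac{109}{2397} \approx 0.045474$)
$H = - \frac{9}{10}$ ($H = 108 \left(- \frac{1}{120}\right) = - \frac{9}{10} \approx -0.9$)
$\left(I + c{\left(153,129 \right)}\right) \left(p{\left(H \right)} + a{\left(-53,224 \right)}\right) = \left(\frac{109}{2397} - 2709\right) \left(\left(- \frac{9}{10}\right)^{2} - 80\right) = \left(\frac{109}{2397} - 2709\right) \left(\frac{81}{100} - 80\right) = \left(- \frac{6493364}{2397}\right) \left(- \frac{7919}{100}\right) = \frac{12855237379}{59925}$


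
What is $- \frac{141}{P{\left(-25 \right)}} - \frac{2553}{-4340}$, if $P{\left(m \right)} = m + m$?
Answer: $\frac{73959}{21700} \approx 3.4082$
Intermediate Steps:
$P{\left(m \right)} = 2 m$
$- \frac{141}{P{\left(-25 \right)}} - \frac{2553}{-4340} = - \frac{141}{2 \left(-25\right)} - \frac{2553}{-4340} = - \frac{141}{-50} - - \frac{2553}{4340} = \left(-141\right) \left(- \frac{1}{50}\right) + \frac{2553}{4340} = \frac{141}{50} + \frac{2553}{4340} = \frac{73959}{21700}$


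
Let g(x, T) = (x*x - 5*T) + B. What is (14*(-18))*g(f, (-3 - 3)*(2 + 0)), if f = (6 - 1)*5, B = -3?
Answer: -171864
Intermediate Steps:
f = 25 (f = 5*5 = 25)
g(x, T) = -3 + x**2 - 5*T (g(x, T) = (x*x - 5*T) - 3 = (x**2 - 5*T) - 3 = -3 + x**2 - 5*T)
(14*(-18))*g(f, (-3 - 3)*(2 + 0)) = (14*(-18))*(-3 + 25**2 - 5*(-3 - 3)*(2 + 0)) = -252*(-3 + 625 - (-30)*2) = -252*(-3 + 625 - 5*(-12)) = -252*(-3 + 625 + 60) = -252*682 = -171864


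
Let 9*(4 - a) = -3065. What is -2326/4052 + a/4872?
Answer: -3193757/6345432 ≈ -0.50332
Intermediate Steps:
a = 3101/9 (a = 4 - ⅑*(-3065) = 4 + 3065/9 = 3101/9 ≈ 344.56)
-2326/4052 + a/4872 = -2326/4052 + (3101/9)/4872 = -2326*1/4052 + (3101/9)*(1/4872) = -1163/2026 + 443/6264 = -3193757/6345432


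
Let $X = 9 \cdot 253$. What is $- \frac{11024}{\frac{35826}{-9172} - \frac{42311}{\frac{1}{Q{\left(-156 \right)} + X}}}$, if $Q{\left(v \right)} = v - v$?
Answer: $\frac{50556064}{441825104055} \approx 0.00011443$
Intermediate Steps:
$X = 2277$
$Q{\left(v \right)} = 0$
$- \frac{11024}{\frac{35826}{-9172} - \frac{42311}{\frac{1}{Q{\left(-156 \right)} + X}}} = - \frac{11024}{\frac{35826}{-9172} - \frac{42311}{\frac{1}{0 + 2277}}} = - \frac{11024}{35826 \left(- \frac{1}{9172}\right) - \frac{42311}{\frac{1}{2277}}} = - \frac{11024}{- \frac{17913}{4586} - 42311 \frac{1}{\frac{1}{2277}}} = - \frac{11024}{- \frac{17913}{4586} - 96342147} = - \frac{11024}{- \frac{441825104055}{4586}} = \left(-11024\right) \left(- \frac{4586}{441825104055}\right) = \frac{50556064}{441825104055}$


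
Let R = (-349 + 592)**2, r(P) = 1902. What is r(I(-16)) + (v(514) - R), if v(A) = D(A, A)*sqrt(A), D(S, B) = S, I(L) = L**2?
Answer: -57147 + 514*sqrt(514) ≈ -45494.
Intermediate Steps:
v(A) = A**(3/2) (v(A) = A*sqrt(A) = A**(3/2))
R = 59049 (R = 243**2 = 59049)
r(I(-16)) + (v(514) - R) = 1902 + (514**(3/2) - 1*59049) = 1902 + (514*sqrt(514) - 59049) = 1902 + (-59049 + 514*sqrt(514)) = -57147 + 514*sqrt(514)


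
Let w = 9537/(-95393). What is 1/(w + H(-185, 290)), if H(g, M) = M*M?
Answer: 95393/8022541763 ≈ 1.1891e-5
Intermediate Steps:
H(g, M) = M**2
w = -9537/95393 (w = 9537*(-1/95393) = -9537/95393 ≈ -0.099976)
1/(w + H(-185, 290)) = 1/(-9537/95393 + 290**2) = 1/(-9537/95393 + 84100) = 1/(8022541763/95393) = 95393/8022541763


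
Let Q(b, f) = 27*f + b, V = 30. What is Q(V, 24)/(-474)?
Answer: -113/79 ≈ -1.4304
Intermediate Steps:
Q(b, f) = b + 27*f
Q(V, 24)/(-474) = (30 + 27*24)/(-474) = (30 + 648)*(-1/474) = 678*(-1/474) = -113/79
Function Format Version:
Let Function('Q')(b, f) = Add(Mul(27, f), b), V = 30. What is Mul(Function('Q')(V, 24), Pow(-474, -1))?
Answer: Rational(-113, 79) ≈ -1.4304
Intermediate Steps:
Function('Q')(b, f) = Add(b, Mul(27, f))
Mul(Function('Q')(V, 24), Pow(-474, -1)) = Mul(Add(30, Mul(27, 24)), Pow(-474, -1)) = Mul(Add(30, 648), Rational(-1, 474)) = Mul(678, Rational(-1, 474)) = Rational(-113, 79)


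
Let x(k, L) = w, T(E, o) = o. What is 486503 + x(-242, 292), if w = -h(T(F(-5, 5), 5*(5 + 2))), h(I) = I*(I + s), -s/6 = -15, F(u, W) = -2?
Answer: 482128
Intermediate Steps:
s = 90 (s = -6*(-15) = 90)
h(I) = I*(90 + I) (h(I) = I*(I + 90) = I*(90 + I))
w = -4375 (w = -5*(5 + 2)*(90 + 5*(5 + 2)) = -5*7*(90 + 5*7) = -35*(90 + 35) = -35*125 = -1*4375 = -4375)
x(k, L) = -4375
486503 + x(-242, 292) = 486503 - 4375 = 482128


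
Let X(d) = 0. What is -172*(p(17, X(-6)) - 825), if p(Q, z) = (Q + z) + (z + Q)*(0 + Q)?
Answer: 89268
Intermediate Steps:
p(Q, z) = Q + z + Q*(Q + z) (p(Q, z) = (Q + z) + (Q + z)*Q = (Q + z) + Q*(Q + z) = Q + z + Q*(Q + z))
-172*(p(17, X(-6)) - 825) = -172*((17 + 0 + 17**2 + 17*0) - 825) = -172*((17 + 0 + 289 + 0) - 825) = -172*(306 - 825) = -172*(-519) = 89268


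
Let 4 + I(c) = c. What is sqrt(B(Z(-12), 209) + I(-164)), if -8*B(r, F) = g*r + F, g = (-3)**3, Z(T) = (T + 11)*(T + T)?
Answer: I*sqrt(1810)/4 ≈ 10.636*I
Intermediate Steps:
Z(T) = 2*T*(11 + T) (Z(T) = (11 + T)*(2*T) = 2*T*(11 + T))
g = -27
I(c) = -4 + c
B(r, F) = -F/8 + 27*r/8 (B(r, F) = -(-27*r + F)/8 = -(F - 27*r)/8 = -F/8 + 27*r/8)
sqrt(B(Z(-12), 209) + I(-164)) = sqrt((-1/8*209 + 27*(2*(-12)*(11 - 12))/8) + (-4 - 164)) = sqrt((-209/8 + 27*(2*(-12)*(-1))/8) - 168) = sqrt((-209/8 + (27/8)*24) - 168) = sqrt((-209/8 + 81) - 168) = sqrt(439/8 - 168) = sqrt(-905/8) = I*sqrt(1810)/4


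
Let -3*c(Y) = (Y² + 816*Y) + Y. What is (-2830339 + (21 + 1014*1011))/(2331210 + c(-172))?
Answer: -902582/1184095 ≈ -0.76225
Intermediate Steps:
c(Y) = -817*Y/3 - Y²/3 (c(Y) = -((Y² + 816*Y) + Y)/3 = -(Y² + 817*Y)/3 = -817*Y/3 - Y²/3)
(-2830339 + (21 + 1014*1011))/(2331210 + c(-172)) = (-2830339 + (21 + 1014*1011))/(2331210 - ⅓*(-172)*(817 - 172)) = (-2830339 + (21 + 1025154))/(2331210 - ⅓*(-172)*645) = (-2830339 + 1025175)/(2331210 + 36980) = -1805164/2368190 = -1805164*1/2368190 = -902582/1184095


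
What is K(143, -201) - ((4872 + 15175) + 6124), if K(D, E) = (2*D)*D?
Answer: 14727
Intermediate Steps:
K(D, E) = 2*D**2
K(143, -201) - ((4872 + 15175) + 6124) = 2*143**2 - ((4872 + 15175) + 6124) = 2*20449 - (20047 + 6124) = 40898 - 1*26171 = 40898 - 26171 = 14727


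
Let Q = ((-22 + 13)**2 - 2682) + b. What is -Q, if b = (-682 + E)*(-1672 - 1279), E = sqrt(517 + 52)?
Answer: -2009981 + 2951*sqrt(569) ≈ -1.9396e+6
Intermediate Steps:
E = sqrt(569) ≈ 23.854
b = 2012582 - 2951*sqrt(569) (b = (-682 + sqrt(569))*(-1672 - 1279) = (-682 + sqrt(569))*(-2951) = 2012582 - 2951*sqrt(569) ≈ 1.9422e+6)
Q = 2009981 - 2951*sqrt(569) (Q = ((-22 + 13)**2 - 2682) + (2012582 - 2951*sqrt(569)) = ((-9)**2 - 2682) + (2012582 - 2951*sqrt(569)) = (81 - 2682) + (2012582 - 2951*sqrt(569)) = -2601 + (2012582 - 2951*sqrt(569)) = 2009981 - 2951*sqrt(569) ≈ 1.9396e+6)
-Q = -(2009981 - 2951*sqrt(569)) = -2009981 + 2951*sqrt(569)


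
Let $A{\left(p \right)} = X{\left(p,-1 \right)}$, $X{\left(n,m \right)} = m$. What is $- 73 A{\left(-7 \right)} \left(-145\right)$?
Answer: $-10585$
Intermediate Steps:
$A{\left(p \right)} = -1$
$- 73 A{\left(-7 \right)} \left(-145\right) = \left(-73\right) \left(-1\right) \left(-145\right) = 73 \left(-145\right) = -10585$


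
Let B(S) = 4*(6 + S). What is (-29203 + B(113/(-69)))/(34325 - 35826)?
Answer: 2013803/103569 ≈ 19.444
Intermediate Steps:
B(S) = 24 + 4*S
(-29203 + B(113/(-69)))/(34325 - 35826) = (-29203 + (24 + 4*(113/(-69))))/(34325 - 35826) = (-29203 + (24 + 4*(113*(-1/69))))/(-1501) = (-29203 + (24 + 4*(-113/69)))*(-1/1501) = (-29203 + (24 - 452/69))*(-1/1501) = (-29203 + 1204/69)*(-1/1501) = -2013803/69*(-1/1501) = 2013803/103569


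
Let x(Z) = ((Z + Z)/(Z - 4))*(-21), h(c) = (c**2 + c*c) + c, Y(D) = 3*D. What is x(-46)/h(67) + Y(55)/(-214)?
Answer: -12505783/16130250 ≈ -0.77530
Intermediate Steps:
h(c) = c + 2*c**2 (h(c) = (c**2 + c**2) + c = 2*c**2 + c = c + 2*c**2)
x(Z) = -42*Z/(-4 + Z) (x(Z) = ((2*Z)/(-4 + Z))*(-21) = (2*Z/(-4 + Z))*(-21) = -42*Z/(-4 + Z))
x(-46)/h(67) + Y(55)/(-214) = (-42*(-46)/(-4 - 46))/((67*(1 + 2*67))) + (3*55)/(-214) = (-42*(-46)/(-50))/((67*(1 + 134))) + 165*(-1/214) = (-42*(-46)*(-1/50))/((67*135)) - 165/214 = -966/25/9045 - 165/214 = -966/25*1/9045 - 165/214 = -322/75375 - 165/214 = -12505783/16130250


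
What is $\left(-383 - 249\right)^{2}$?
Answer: $399424$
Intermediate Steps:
$\left(-383 - 249\right)^{2} = \left(-632\right)^{2} = 399424$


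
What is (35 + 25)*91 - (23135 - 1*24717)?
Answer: 7042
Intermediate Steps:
(35 + 25)*91 - (23135 - 1*24717) = 60*91 - (23135 - 24717) = 5460 - 1*(-1582) = 5460 + 1582 = 7042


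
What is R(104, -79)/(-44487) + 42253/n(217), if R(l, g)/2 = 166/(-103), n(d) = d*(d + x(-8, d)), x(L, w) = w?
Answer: 6246494059/13920605118 ≈ 0.44872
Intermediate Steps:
n(d) = 2*d**2 (n(d) = d*(d + d) = d*(2*d) = 2*d**2)
R(l, g) = -332/103 (R(l, g) = 2*(166/(-103)) = 2*(166*(-1/103)) = 2*(-166/103) = -332/103)
R(104, -79)/(-44487) + 42253/n(217) = -332/103/(-44487) + 42253/((2*217**2)) = -332/103*(-1/44487) + 42253/((2*47089)) = 332/4582161 + 42253/94178 = 332/4582161 + 42253*(1/94178) = 332/4582161 + 1363/3038 = 6246494059/13920605118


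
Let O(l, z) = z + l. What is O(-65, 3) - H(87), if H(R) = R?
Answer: -149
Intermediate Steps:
O(l, z) = l + z
O(-65, 3) - H(87) = (-65 + 3) - 1*87 = -62 - 87 = -149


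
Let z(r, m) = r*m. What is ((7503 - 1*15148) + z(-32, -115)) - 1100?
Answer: -5065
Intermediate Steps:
z(r, m) = m*r
((7503 - 1*15148) + z(-32, -115)) - 1100 = ((7503 - 1*15148) - 115*(-32)) - 1100 = ((7503 - 15148) + 3680) - 1100 = (-7645 + 3680) - 1100 = -3965 - 1100 = -5065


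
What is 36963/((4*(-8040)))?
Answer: -12321/10720 ≈ -1.1493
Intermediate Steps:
36963/((4*(-8040))) = 36963/(-32160) = 36963*(-1/32160) = -12321/10720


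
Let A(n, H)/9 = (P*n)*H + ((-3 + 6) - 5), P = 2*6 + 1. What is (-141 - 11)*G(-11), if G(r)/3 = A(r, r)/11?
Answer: -6447384/11 ≈ -5.8613e+5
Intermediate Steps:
P = 13 (P = 12 + 1 = 13)
A(n, H) = -18 + 117*H*n (A(n, H) = 9*((13*n)*H + ((-3 + 6) - 5)) = 9*(13*H*n + (3 - 5)) = 9*(13*H*n - 2) = 9*(-2 + 13*H*n) = -18 + 117*H*n)
G(r) = -54/11 + 351*r²/11 (G(r) = 3*((-18 + 117*r*r)/11) = 3*((-18 + 117*r²)*(1/11)) = 3*(-18/11 + 117*r²/11) = -54/11 + 351*r²/11)
(-141 - 11)*G(-11) = (-141 - 11)*(-54/11 + (351/11)*(-11)²) = -152*(-54/11 + (351/11)*121) = -152*(-54/11 + 3861) = -152*42417/11 = -6447384/11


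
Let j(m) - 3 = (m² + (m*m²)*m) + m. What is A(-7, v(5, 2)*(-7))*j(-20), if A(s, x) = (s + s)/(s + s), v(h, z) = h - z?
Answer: 160383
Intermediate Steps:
A(s, x) = 1 (A(s, x) = (2*s)/((2*s)) = (2*s)*(1/(2*s)) = 1)
j(m) = 3 + m + m² + m⁴ (j(m) = 3 + ((m² + (m*m²)*m) + m) = 3 + ((m² + m³*m) + m) = 3 + ((m² + m⁴) + m) = 3 + (m + m² + m⁴) = 3 + m + m² + m⁴)
A(-7, v(5, 2)*(-7))*j(-20) = 1*(3 - 20 + (-20)² + (-20)⁴) = 1*(3 - 20 + 400 + 160000) = 1*160383 = 160383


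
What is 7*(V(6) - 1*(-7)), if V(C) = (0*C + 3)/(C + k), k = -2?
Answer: 217/4 ≈ 54.250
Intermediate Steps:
V(C) = 3/(-2 + C) (V(C) = (0*C + 3)/(C - 2) = (0 + 3)/(-2 + C) = 3/(-2 + C))
7*(V(6) - 1*(-7)) = 7*(3/(-2 + 6) - 1*(-7)) = 7*(3/4 + 7) = 7*(31/4) = 217/4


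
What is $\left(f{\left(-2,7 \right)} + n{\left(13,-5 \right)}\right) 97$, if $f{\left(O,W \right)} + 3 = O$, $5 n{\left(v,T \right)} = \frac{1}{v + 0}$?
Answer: $- \frac{31428}{65} \approx -483.51$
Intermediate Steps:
$n{\left(v,T \right)} = \frac{1}{5 v}$ ($n{\left(v,T \right)} = \frac{1}{5 \left(v + 0\right)} = \frac{1}{5 v}$)
$f{\left(O,W \right)} = -3 + O$
$\left(f{\left(-2,7 \right)} + n{\left(13,-5 \right)}\right) 97 = \left(\left(-3 - 2\right) + \frac{1}{5 \cdot 13}\right) 97 = \left(-5 + \frac{1}{5} \cdot \frac{1}{13}\right) 97 = \left(-5 + \frac{1}{65}\right) 97 = \left(- \frac{324}{65}\right) 97 = - \frac{31428}{65}$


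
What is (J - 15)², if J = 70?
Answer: 3025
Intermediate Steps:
(J - 15)² = (70 - 15)² = 55² = 3025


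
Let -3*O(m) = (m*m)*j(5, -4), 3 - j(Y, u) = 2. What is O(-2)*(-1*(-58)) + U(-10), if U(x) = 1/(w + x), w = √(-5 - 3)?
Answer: -4181/54 - I*√2/54 ≈ -77.426 - 0.026189*I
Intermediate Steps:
j(Y, u) = 1 (j(Y, u) = 3 - 1*2 = 3 - 2 = 1)
w = 2*I*√2 (w = √(-8) = 2*I*√2 ≈ 2.8284*I)
O(m) = -m²/3 (O(m) = -m*m/3 = -m²/3)
U(x) = 1/(x + 2*I*√2) (U(x) = 1/(2*I*√2 + x) = 1/(x + 2*I*√2))
O(-2)*(-1*(-58)) + U(-10) = (-⅓*(-2)²)*(-1*(-58)) + 1/(-10 + 2*I*√2) = -⅓*4*58 + 1/(-10 + 2*I*√2) = -4/3*58 + 1/(-10 + 2*I*√2) = -232/3 + 1/(-10 + 2*I*√2)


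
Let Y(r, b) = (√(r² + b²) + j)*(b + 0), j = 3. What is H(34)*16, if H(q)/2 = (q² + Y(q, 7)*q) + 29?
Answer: 60768 + 7616*√1205 ≈ 3.2514e+5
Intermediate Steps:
Y(r, b) = b*(3 + √(b² + r²)) (Y(r, b) = (√(r² + b²) + 3)*(b + 0) = (√(b² + r²) + 3)*b = (3 + √(b² + r²))*b = b*(3 + √(b² + r²)))
H(q) = 58 + 2*q² + 2*q*(21 + 7*√(49 + q²)) (H(q) = 2*((q² + (7*(3 + √(7² + q²)))*q) + 29) = 2*((q² + (7*(3 + √(49 + q²)))*q) + 29) = 2*((q² + (21 + 7*√(49 + q²))*q) + 29) = 2*((q² + q*(21 + 7*√(49 + q²))) + 29) = 2*(29 + q² + q*(21 + 7*√(49 + q²))) = 58 + 2*q² + 2*q*(21 + 7*√(49 + q²)))
H(34)*16 = (58 + 2*34² + 14*34*(3 + √(49 + 34²)))*16 = (58 + 2*1156 + 14*34*(3 + √(49 + 1156)))*16 = (58 + 2312 + 14*34*(3 + √1205))*16 = (58 + 2312 + (1428 + 476*√1205))*16 = (3798 + 476*√1205)*16 = 60768 + 7616*√1205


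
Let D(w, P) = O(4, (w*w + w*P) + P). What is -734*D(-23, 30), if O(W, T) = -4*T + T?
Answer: -288462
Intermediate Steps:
O(W, T) = -3*T
D(w, P) = -3*P - 3*w² - 3*P*w (D(w, P) = -3*((w*w + w*P) + P) = -3*((w² + P*w) + P) = -3*(P + w² + P*w) = -3*P - 3*w² - 3*P*w)
-734*D(-23, 30) = -734*(-3*30 - 3*(-23)² - 3*30*(-23)) = -734*(-90 - 3*529 + 2070) = -734*(-90 - 1587 + 2070) = -734*393 = -288462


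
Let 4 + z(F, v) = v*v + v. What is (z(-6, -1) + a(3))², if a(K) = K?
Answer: 1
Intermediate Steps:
z(F, v) = -4 + v + v² (z(F, v) = -4 + (v*v + v) = -4 + (v² + v) = -4 + (v + v²) = -4 + v + v²)
(z(-6, -1) + a(3))² = ((-4 - 1 + (-1)²) + 3)² = ((-4 - 1 + 1) + 3)² = (-4 + 3)² = (-1)² = 1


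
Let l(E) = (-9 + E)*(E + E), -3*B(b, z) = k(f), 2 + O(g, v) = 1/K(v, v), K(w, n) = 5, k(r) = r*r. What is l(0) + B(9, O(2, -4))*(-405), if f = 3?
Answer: 1215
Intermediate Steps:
k(r) = r²
O(g, v) = -9/5 (O(g, v) = -2 + 1/5 = -2 + ⅕ = -9/5)
B(b, z) = -3 (B(b, z) = -⅓*3² = -⅓*9 = -3)
l(E) = 2*E*(-9 + E) (l(E) = (-9 + E)*(2*E) = 2*E*(-9 + E))
l(0) + B(9, O(2, -4))*(-405) = 2*0*(-9 + 0) - 3*(-405) = 2*0*(-9) + 1215 = 0 + 1215 = 1215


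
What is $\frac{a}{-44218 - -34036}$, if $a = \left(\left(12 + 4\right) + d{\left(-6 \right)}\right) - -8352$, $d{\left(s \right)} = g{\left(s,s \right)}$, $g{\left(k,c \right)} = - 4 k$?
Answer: $- \frac{4196}{5091} \approx -0.8242$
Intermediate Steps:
$d{\left(s \right)} = - 4 s$
$a = 8392$ ($a = \left(\left(12 + 4\right) - -24\right) - -8352 = \left(16 + 24\right) + 8352 = 40 + 8352 = 8392$)
$\frac{a}{-44218 - -34036} = \frac{8392}{-44218 - -34036} = \frac{8392}{-44218 + 34036} = \frac{8392}{-10182} = 8392 \left(- \frac{1}{10182}\right) = - \frac{4196}{5091}$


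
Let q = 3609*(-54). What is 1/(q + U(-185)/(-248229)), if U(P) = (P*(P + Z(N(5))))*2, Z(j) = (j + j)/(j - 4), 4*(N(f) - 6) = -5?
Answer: -744687/145129261972 ≈ -5.1312e-6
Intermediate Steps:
N(f) = 19/4 (N(f) = 6 + (¼)*(-5) = 6 - 5/4 = 19/4)
q = -194886
Z(j) = 2*j/(-4 + j) (Z(j) = (2*j)/(-4 + j) = 2*j/(-4 + j))
U(P) = 2*P*(38/3 + P) (U(P) = (P*(P + 2*(19/4)/(-4 + 19/4)))*2 = (P*(P + 2*(19/4)/(¾)))*2 = (P*(P + 2*(19/4)*(4/3)))*2 = (P*(P + 38/3))*2 = (P*(38/3 + P))*2 = 2*P*(38/3 + P))
1/(q + U(-185)/(-248229)) = 1/(-194886 + ((⅔)*(-185)*(38 + 3*(-185)))/(-248229)) = 1/(-194886 + ((⅔)*(-185)*(38 - 555))*(-1/248229)) = 1/(-194886 + ((⅔)*(-185)*(-517))*(-1/248229)) = 1/(-194886 + (191290/3)*(-1/248229)) = 1/(-194886 - 191290/744687) = 1/(-145129261972/744687) = -744687/145129261972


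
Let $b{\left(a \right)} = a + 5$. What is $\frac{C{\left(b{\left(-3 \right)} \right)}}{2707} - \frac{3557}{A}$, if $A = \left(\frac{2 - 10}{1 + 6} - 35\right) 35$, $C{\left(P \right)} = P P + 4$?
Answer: $\frac{9638919}{3424355} \approx 2.8148$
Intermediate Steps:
$b{\left(a \right)} = 5 + a$
$C{\left(P \right)} = 4 + P^{2}$ ($C{\left(P \right)} = P^{2} + 4 = 4 + P^{2}$)
$A = -1265$ ($A = \left(- \frac{8}{7} - 35\right) 35 = \left(- \frac{253}{7}\right) 35 = -1265$)
$\frac{C{\left(b{\left(-3 \right)} \right)}}{2707} - \frac{3557}{A} = \frac{4 + \left(5 - 3\right)^{2}}{2707} - \frac{3557}{-1265} = \left(4 + 2^{2}\right) \frac{1}{2707} - - \frac{3557}{1265} = \left(4 + 4\right) \frac{1}{2707} + \frac{3557}{1265} = 8 \cdot \frac{1}{2707} + \frac{3557}{1265} = \frac{8}{2707} + \frac{3557}{1265} = \frac{9638919}{3424355}$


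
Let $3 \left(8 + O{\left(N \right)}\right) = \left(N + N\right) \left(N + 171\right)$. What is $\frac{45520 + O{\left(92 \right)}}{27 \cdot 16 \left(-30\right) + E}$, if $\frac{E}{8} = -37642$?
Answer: $- \frac{11558}{58893} \approx -0.19625$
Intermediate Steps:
$O{\left(N \right)} = -8 + \frac{2 N \left(171 + N\right)}{3}$ ($O{\left(N \right)} = -8 + \frac{\left(N + N\right) \left(N + 171\right)}{3} = -8 + \frac{2 N \left(171 + N\right)}{3}$)
$E = -301136$ ($E = 8 \left(-37642\right) = -301136$)
$\frac{45520 + O{\left(92 \right)}}{27 \cdot 16 \left(-30\right) + E} = \frac{45520 + \left(-8 + 114 \cdot 92 + \frac{2 \cdot 92^{2}}{3}\right)}{27 \cdot 16 \left(-30\right) - 301136} = \frac{45520 + \left(-8 + 10488 + \frac{2}{3} \cdot 8464\right)}{432 \left(-30\right) - 301136} = \frac{45520 + \left(-8 + 10488 + \frac{16928}{3}\right)}{-12960 - 301136} = \frac{45520 + \frac{48368}{3}}{-314096} = \frac{184928}{3} \left(- \frac{1}{314096}\right) = - \frac{11558}{58893}$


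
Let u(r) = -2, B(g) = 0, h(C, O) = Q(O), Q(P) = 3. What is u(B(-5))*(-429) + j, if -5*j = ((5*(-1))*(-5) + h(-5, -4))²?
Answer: 3506/5 ≈ 701.20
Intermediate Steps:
h(C, O) = 3
j = -784/5 (j = -((5*(-1))*(-5) + 3)²/5 = -(-5*(-5) + 3)²/5 = -(25 + 3)²/5 = -⅕*28² = -⅕*784 = -784/5 ≈ -156.80)
u(B(-5))*(-429) + j = -2*(-429) - 784/5 = 858 - 784/5 = 3506/5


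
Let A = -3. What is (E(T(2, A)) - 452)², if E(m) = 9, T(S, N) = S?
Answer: 196249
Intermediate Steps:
(E(T(2, A)) - 452)² = (9 - 452)² = (-443)² = 196249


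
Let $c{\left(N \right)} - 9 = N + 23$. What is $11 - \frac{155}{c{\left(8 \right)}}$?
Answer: $\frac{57}{8} \approx 7.125$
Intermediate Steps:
$c{\left(N \right)} = 32 + N$ ($c{\left(N \right)} = 9 + \left(N + 23\right) = 9 + \left(23 + N\right) = 32 + N$)
$11 - \frac{155}{c{\left(8 \right)}} = 11 - \frac{155}{32 + 8} = 11 - \frac{155}{40} = 11 - 155 \cdot \frac{1}{40} = 11 - \frac{31}{8} = \frac{57}{8}$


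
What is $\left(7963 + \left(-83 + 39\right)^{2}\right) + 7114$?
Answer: $17013$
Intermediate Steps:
$\left(7963 + \left(-83 + 39\right)^{2}\right) + 7114 = \left(7963 + \left(-44\right)^{2}\right) + 7114 = \left(7963 + 1936\right) + 7114 = 9899 + 7114 = 17013$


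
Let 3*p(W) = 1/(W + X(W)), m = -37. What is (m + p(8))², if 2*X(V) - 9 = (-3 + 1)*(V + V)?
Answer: 606841/441 ≈ 1376.1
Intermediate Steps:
X(V) = 9/2 - 2*V (X(V) = 9/2 + ((-3 + 1)*(V + V))/2 = 9/2 + (-4*V)/2 = 9/2 - 2*V)
p(W) = 1/(3*(9/2 - W)) (p(W) = 1/(3*(W + (9/2 - 2*W))) = 1/(3*(9/2 - W)))
(m + p(8))² = (-37 + 2/(3*(9 - 2*8)))² = (-37 + 2/(3*(9 - 16)))² = (-37 + (⅔)/(-7))² = (-37 + (⅔)*(-⅐))² = (-37 - 2/21)² = (-779/21)² = 606841/441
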